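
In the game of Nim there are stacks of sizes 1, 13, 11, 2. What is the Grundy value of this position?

Compute the nim-sum pairwise:
1 ⊕ 13 = 12
12 ⊕ 11 = 7
7 ⊕ 2 = 5

5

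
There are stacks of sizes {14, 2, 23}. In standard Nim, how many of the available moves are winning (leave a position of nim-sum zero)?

1

Nim-sum: 14 ^ 2 ^ 23 = 27.
The overall nim-sum is X = 27. A stack of size p has a winning move iff p XOR X < p (reduce it to p XOR X).
  14: 14 XOR 27 = 21 ≥ 14 — no move.
  2: 2 XOR 27 = 25 ≥ 2 — no move.
  23: 23 XOR 27 = 12 < 23 — winning move (to 12).
That gives 1 winning move.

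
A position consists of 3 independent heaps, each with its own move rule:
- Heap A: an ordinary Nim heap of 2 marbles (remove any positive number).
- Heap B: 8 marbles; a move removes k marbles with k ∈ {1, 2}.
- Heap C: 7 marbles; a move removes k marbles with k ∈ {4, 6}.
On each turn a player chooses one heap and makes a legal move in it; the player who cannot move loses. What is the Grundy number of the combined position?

Heap A is a plain Nim heap of size 2, so its Grundy value is 2.
Build the Grundy sequence for heap B with g(k) = mex{g(k−s) : s ∈ {1, 2}, s ≤ k}:
g(0) = mex{} = 0
g(1) = mex{0} = 1
g(2) = mex{0,1} = 2
g(3) = mex{1,2} = 0
g(4) = mex{0,2} = 1
g(5) = mex{0,1} = 2
g(6) = mex{1,2} = 0
g(7) = mex{0,2} = 1
g(8) = mex{0,1} = 2
So g(8) = 2.
Build the Grundy sequence for heap C with g(k) = mex{g(k−s) : s ∈ {4, 6}, s ≤ k}:
k:     0  1  2  3  4  5  6  7
g(k):  0  0  0  0  1  1  1  1
So g(7) = 1.
The value of a disjunctive sum is the nim-sum of the parts.
Combined value = 2 XOR 2 XOR 1 = 1.

1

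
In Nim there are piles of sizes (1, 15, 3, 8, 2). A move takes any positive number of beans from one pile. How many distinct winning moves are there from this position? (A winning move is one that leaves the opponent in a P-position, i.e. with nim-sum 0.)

Compute the nim-sum pairwise:
1 XOR 15 = 14
14 XOR 3 = 13
13 XOR 8 = 5
5 XOR 2 = 7
The overall nim-sum is X = 7. A pile of size p has a winning move iff p XOR X < p (reduce it to p XOR X).
  1: 1 XOR 7 = 6 ≥ 1 — no move.
  15: 15 XOR 7 = 8 < 15 — winning move (to 8).
  3: 3 XOR 7 = 4 ≥ 3 — no move.
  8: 8 XOR 7 = 15 ≥ 8 — no move.
  2: 2 XOR 7 = 5 ≥ 2 — no move.
That gives 1 winning move.

1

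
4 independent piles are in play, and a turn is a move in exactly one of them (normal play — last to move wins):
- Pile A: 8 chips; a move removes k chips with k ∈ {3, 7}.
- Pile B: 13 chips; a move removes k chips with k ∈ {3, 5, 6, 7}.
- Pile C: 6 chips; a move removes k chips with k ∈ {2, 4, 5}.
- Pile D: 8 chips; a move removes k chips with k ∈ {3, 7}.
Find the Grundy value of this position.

2

Build the Grundy sequence for pile A with g(k) = mex{g(k−s) : s ∈ {3, 7}, s ≤ k}:
k:     0  1  2  3  4  5  6  7  8
g(k):  0  0  0  1  1  1  0  2  2
So g(8) = 2.
Grundy values for pile B (subtraction set {3, 5, 6, 7}):
k:     0  1  2  3  4  5  6  7  8  9 10 11 12 13
g(k):  0  0  0  1  1  1  2  2  2  3  0  0  0  1
So g(13) = 1.
Grundy values for pile C (subtraction set {2, 4, 5}):
k:     0  1  2  3  4  5  6
g(k):  0  0  1  1  2  2  3
So g(6) = 3.
Grundy values for pile D (subtraction set {3, 7}):
k:     0  1  2  3  4  5  6  7  8
g(k):  0  0  0  1  1  1  0  2  2
So g(8) = 2.
By the Sprague-Grundy theorem, the Grundy value of a sum of independent games is the XOR of the component values.
Combined value = 2 ⊕ 1 ⊕ 3 ⊕ 2 = 2.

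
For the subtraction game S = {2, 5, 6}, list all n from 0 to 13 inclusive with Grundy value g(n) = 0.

0, 1, 4, 8, 11, 12

Build the Grundy sequence with g(k) = mex{g(k−s) : s ∈ {2, 5, 6}, s ≤ k}:
g(0) = mex{} = 0
g(1) = mex{} = 0
g(2) = mex{0} = 1
g(3) = mex{0} = 1
g(4) = mex{1} = 0
g(5) = mex{0,1} = 2
g(6) = mex{0} = 1
g(7) = mex{0,1,2} = 3
g(8) = mex{1} = 0
g(9) = mex{0,1,3} = 2
g(10) = mex{0,2} = 1
g(11) = mex{1,2} = 0
g(12) = mex{1,3} = 0
g(13) = mex{0,3} = 1
The P-positions (g = 0) in 0..13 are 0, 1, 4, 8, 11, 12.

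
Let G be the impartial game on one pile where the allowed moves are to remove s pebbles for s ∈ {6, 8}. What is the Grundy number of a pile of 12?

2

Grundy values for subtraction set {6, 8}:
k:     0  1  2  3  4  5  6  7  8  9 10 11 12
g(k):  0  0  0  0  0  0  1  1  1  1  1  1  2
So g(12) = 2.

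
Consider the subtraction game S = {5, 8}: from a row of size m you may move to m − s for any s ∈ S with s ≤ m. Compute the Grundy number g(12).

Grundy values for subtraction set {5, 8}:
k:     0  1  2  3  4  5  6  7  8  9 10 11 12
g(k):  0  0  0  0  0  1  1  1  1  1  2  2  2
So g(12) = 2.

2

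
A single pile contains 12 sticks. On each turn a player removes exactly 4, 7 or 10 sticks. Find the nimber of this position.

3

Compute g(0), g(1), … for moves {4, 7, 10}:
g(0) = mex{} = 0
g(1) = mex{} = 0
g(2) = mex{} = 0
g(3) = mex{} = 0
g(4) = mex{0} = 1
g(5) = mex{0} = 1
g(6) = mex{0} = 1
g(7) = mex{0} = 1
g(8) = mex{0,1} = 2
g(9) = mex{0,1} = 2
g(10) = mex{0,1} = 2
g(11) = mex{0,1} = 2
g(12) = mex{0,1,2} = 3
So g(12) = 3.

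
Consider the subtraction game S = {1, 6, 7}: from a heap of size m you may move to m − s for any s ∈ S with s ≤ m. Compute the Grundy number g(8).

2

Grundy values for subtraction set {1, 6, 7}:
k:     0  1  2  3  4  5  6  7  8
g(k):  0  1  0  1  0  1  2  3  2
So g(8) = 2.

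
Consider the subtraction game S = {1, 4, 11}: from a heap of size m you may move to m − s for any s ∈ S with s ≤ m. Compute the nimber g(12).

0

Build the Grundy sequence with g(k) = mex{g(k−s) : s ∈ {1, 4, 11}, s ≤ k}:
g(0) = mex{} = 0
g(1) = mex{0} = 1
g(2) = mex{1} = 0
g(3) = mex{0} = 1
g(4) = mex{0,1} = 2
g(5) = mex{1,2} = 0
g(6) = mex{0} = 1
g(7) = mex{1} = 0
g(8) = mex{0,2} = 1
g(9) = mex{0,1} = 2
g(10) = mex{1,2} = 0
g(11) = mex{0} = 1
g(12) = mex{1} = 0
So g(12) = 0.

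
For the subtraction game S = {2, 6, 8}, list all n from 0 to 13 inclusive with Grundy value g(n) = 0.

0, 1, 4, 5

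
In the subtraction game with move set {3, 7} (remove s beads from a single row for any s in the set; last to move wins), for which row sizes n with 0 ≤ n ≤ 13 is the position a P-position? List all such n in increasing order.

Grundy values for subtraction set {3, 7}:
g(0) = mex{} = 0
g(1) = mex{} = 0
g(2) = mex{} = 0
g(3) = mex{0} = 1
g(4) = mex{0} = 1
g(5) = mex{0} = 1
g(6) = mex{1} = 0
g(7) = mex{0,1} = 2
g(8) = mex{0,1} = 2
g(9) = mex{0} = 1
g(10) = mex{1,2} = 0
g(11) = mex{1,2} = 0
g(12) = mex{1} = 0
g(13) = mex{0} = 1
The P-positions (g = 0) in 0..13 are 0, 1, 2, 6, 10, 11, 12.

0, 1, 2, 6, 10, 11, 12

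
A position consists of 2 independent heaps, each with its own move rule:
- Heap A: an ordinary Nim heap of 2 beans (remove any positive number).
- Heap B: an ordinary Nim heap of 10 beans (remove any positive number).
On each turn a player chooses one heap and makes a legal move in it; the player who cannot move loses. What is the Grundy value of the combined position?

8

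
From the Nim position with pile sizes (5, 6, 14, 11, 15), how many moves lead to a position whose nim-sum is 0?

Bitwise XOR of the heap sizes:
  0101  (5)
  0110  (6)
  1110  (14)
  1011  (11)
  1111  (15)
  ----
  1001  (9)
The overall nim-sum is X = 9. A pile of size p has a winning move iff p XOR X < p (reduce it to p XOR X).
  5: 5 XOR 9 = 12 ≥ 5 — no move.
  6: 6 XOR 9 = 15 ≥ 6 — no move.
  14: 14 XOR 9 = 7 < 14 — winning move (to 7).
  11: 11 XOR 9 = 2 < 11 — winning move (to 2).
  15: 15 XOR 9 = 6 < 15 — winning move (to 6).
That gives 3 winning moves.

3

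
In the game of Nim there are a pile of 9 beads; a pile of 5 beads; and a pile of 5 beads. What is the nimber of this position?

9

Bitwise XOR of the heap sizes:
  1001  (9)
  0101  (5)
  0101  (5)
  ----
  1001  (9)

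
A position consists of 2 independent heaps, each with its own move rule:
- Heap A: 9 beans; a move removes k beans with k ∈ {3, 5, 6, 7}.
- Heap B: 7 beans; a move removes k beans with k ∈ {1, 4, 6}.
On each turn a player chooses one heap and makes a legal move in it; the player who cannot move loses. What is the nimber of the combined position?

3

Grundy values for heap A (subtraction set {3, 5, 6, 7}):
g(0) = mex{} = 0
g(1) = mex{} = 0
g(2) = mex{} = 0
g(3) = mex{0} = 1
g(4) = mex{0} = 1
g(5) = mex{0} = 1
g(6) = mex{0,1} = 2
g(7) = mex{0,1} = 2
g(8) = mex{0,1} = 2
g(9) = mex{0,1,2} = 3
So g(9) = 3.
For heap B, compute g(0), g(1), … with moves {1, 4, 6}:
k:     0  1  2  3  4  5  6  7
g(k):  0  1  0  1  2  0  1  0
So g(7) = 0.
By the Sprague-Grundy theorem, the Grundy value of a sum of independent games is the XOR of the component values.
Combined value = 3 ⊕ 0 = 3.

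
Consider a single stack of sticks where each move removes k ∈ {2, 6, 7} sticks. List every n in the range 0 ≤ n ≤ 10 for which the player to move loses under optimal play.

Grundy values for subtraction set {2, 6, 7}:
k:     0  1  2  3  4  5  6  7  8  9 10
g(k):  0  0  1  1  0  0  1  1  2  0  3
The P-positions (g = 0) in 0..10 are 0, 1, 4, 5, 9.

0, 1, 4, 5, 9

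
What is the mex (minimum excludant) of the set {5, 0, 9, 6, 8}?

1

0 is in the set but 1 is not, so the mex is 1.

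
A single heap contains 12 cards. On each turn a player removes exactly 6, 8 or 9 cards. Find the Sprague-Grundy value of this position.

2

Grundy values for subtraction set {6, 8, 9}:
k:     0  1  2  3  4  5  6  7  8  9 10 11 12
g(k):  0  0  0  0  0  0  1  1  1  1  1  1  2
So g(12) = 2.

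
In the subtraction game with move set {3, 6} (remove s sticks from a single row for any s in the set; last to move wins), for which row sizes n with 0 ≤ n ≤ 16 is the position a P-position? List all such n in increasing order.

0, 1, 2, 9, 10, 11

Compute g(0), g(1), … for moves {3, 6}:
k:     0  1  2  3  4  5  6  7  8  9 10 11 12 13 14 15 16
g(k):  0  0  0  1  1  1  2  2  2  0  0  0  1  1  1  2  2
The P-positions (g = 0) in 0..16 are 0, 1, 2, 9, 10, 11.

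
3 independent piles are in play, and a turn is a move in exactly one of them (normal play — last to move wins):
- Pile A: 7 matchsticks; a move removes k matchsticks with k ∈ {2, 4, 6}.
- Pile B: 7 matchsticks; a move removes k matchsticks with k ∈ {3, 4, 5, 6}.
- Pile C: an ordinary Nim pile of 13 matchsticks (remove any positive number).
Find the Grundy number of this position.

For pile A, compute g(0), g(1), … with moves {2, 4, 6}:
k:     0  1  2  3  4  5  6  7
g(k):  0  0  1  1  2  2  3  3
So g(7) = 3.
For pile B, compute g(0), g(1), … with moves {3, 4, 5, 6}:
g(0) = mex{} = 0
g(1) = mex{} = 0
g(2) = mex{} = 0
g(3) = mex{0} = 1
g(4) = mex{0} = 1
g(5) = mex{0} = 1
g(6) = mex{0,1} = 2
g(7) = mex{0,1} = 2
So g(7) = 2.
Pile C is a plain Nim pile of size 13, so its Grundy value is 13.
By the Sprague-Grundy theorem, the Grundy value of a sum of independent games is the XOR of the component values.
Combined value = 3 ⊕ 2 ⊕ 13 = 12.

12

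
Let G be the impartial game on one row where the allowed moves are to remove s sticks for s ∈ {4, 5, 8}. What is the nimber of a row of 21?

2

Grundy values for subtraction set {4, 5, 8}:
k:     0  1  2  3  4  5  6  7  8  9 10 11 12 13 14 15 16 17 18 19 20 21
g(k):  0  0  0  0  1  1  1  1  2  2  2  2  0  0  0  0  1  1  1  1  2  2
So g(21) = 2.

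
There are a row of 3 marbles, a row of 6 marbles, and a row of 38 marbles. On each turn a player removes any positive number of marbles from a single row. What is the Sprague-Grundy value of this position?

Nim-sum: 3 ^ 6 ^ 38 = 35.

35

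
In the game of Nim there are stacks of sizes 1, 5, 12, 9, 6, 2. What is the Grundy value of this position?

5

Compute the nim-sum pairwise:
1 ^ 5 = 4
4 ^ 12 = 8
8 ^ 9 = 1
1 ^ 6 = 7
7 ^ 2 = 5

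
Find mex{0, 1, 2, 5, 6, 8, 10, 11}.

The values 0, 1, 2 are all present; 3 is the first non-negative integer missing from the set.

3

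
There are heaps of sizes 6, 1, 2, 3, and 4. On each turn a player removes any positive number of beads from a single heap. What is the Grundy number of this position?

Compute the nim-sum pairwise:
6 ^ 1 = 7
7 ^ 2 = 5
5 ^ 3 = 6
6 ^ 4 = 2

2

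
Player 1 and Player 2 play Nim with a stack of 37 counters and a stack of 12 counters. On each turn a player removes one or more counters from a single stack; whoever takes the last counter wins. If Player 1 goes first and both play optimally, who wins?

Write each in binary and XOR column by column:
  100101  (37)
  001100  (12)
  ------
  101001  (41)
The nim-sum is 41 ≠ 0, so this is an N-position: the player to move can win; Player 1 has a winning move.

Player 1 wins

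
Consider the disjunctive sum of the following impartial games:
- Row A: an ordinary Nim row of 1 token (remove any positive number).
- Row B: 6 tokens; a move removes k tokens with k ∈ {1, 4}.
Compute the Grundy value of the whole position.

0

Row A is a plain Nim row of size 1, so its Grundy value is 1.
Grundy values for row B (subtraction set {1, 4}):
g(0) = mex{} = 0
g(1) = mex{0} = 1
g(2) = mex{1} = 0
g(3) = mex{0} = 1
g(4) = mex{0,1} = 2
g(5) = mex{1,2} = 0
g(6) = mex{0} = 1
So g(6) = 1.
By the Sprague-Grundy theorem, the Grundy value of a sum of independent games is the XOR of the component values.
Combined value = 1 XOR 1 = 0.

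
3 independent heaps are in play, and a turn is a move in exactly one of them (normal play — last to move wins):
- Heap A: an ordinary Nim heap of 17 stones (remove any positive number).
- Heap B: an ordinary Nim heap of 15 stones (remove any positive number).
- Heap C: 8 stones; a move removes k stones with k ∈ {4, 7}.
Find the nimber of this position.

28

Heap A is a plain Nim heap of size 17, so its Grundy value is 17.
Heap B is a plain Nim heap of size 15, so its Grundy value is 15.
Build the Grundy sequence for heap C with g(k) = mex{g(k−s) : s ∈ {4, 7}, s ≤ k}:
k:     0  1  2  3  4  5  6  7  8
g(k):  0  0  0  0  1  1  1  1  2
So g(8) = 2.
By the Sprague-Grundy theorem, the Grundy value of a sum of independent games is the XOR of the component values.
Combined value = 17 ⊕ 15 ⊕ 2 = 28.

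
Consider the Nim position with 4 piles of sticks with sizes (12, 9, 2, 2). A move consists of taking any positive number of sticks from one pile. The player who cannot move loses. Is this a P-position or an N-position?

N-position

Write each in binary and XOR column by column:
  1100  (12)
  1001  (9)
  0010  (2)
  0010  (2)
  ----
  0101  (5)
The nim-sum is 5 ≠ 0, so this is an N-position: the player to move can win.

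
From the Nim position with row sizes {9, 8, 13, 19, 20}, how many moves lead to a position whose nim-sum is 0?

3

Nim-sum: 9 ^ 8 ^ 13 ^ 19 ^ 20 = 11.
The overall nim-sum is X = 11. A row of size p has a winning move iff p XOR X < p (reduce it to p XOR X).
  9: 9 XOR 11 = 2 < 9 — winning move (to 2).
  8: 8 XOR 11 = 3 < 8 — winning move (to 3).
  13: 13 XOR 11 = 6 < 13 — winning move (to 6).
  19: 19 XOR 11 = 24 ≥ 19 — no move.
  20: 20 XOR 11 = 31 ≥ 20 — no move.
That gives 3 winning moves.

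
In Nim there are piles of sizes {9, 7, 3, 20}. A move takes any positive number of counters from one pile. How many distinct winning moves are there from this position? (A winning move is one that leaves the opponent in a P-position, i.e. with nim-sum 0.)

1

Write each in binary and XOR column by column:
  01001  (9)
  00111  (7)
  00011  (3)
  10100  (20)
  -----
  11001  (25)
The overall nim-sum is X = 25. A pile of size p has a winning move iff p XOR X < p (reduce it to p XOR X).
  9: 9 XOR 25 = 16 ≥ 9 — no move.
  7: 7 XOR 25 = 30 ≥ 7 — no move.
  3: 3 XOR 25 = 26 ≥ 3 — no move.
  20: 20 XOR 25 = 13 < 20 — winning move (to 13).
That gives 1 winning move.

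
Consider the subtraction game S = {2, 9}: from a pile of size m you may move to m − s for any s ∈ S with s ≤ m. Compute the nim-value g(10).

1

Compute g(0), g(1), … for moves {2, 9}:
k:     0  1  2  3  4  5  6  7  8  9 10
g(k):  0  0  1  1  0  0  1  1  0  2  1
So g(10) = 1.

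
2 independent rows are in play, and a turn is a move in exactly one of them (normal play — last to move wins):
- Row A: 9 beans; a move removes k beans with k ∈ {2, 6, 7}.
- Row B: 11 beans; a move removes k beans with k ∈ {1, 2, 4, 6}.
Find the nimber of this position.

0

Build the Grundy sequence for row A with g(k) = mex{g(k−s) : s ∈ {2, 6, 7}, s ≤ k}:
k:     0  1  2  3  4  5  6  7  8  9
g(k):  0  0  1  1  0  0  1  1  2  0
So g(9) = 0.
For row B, compute g(0), g(1), … with moves {1, 2, 4, 6}:
k:     0  1  2  3  4  5  6  7  8  9 10 11
g(k):  0  1  2  0  1  2  3  4  0  1  2  0
So g(11) = 0.
By the Sprague-Grundy theorem, the Grundy value of a sum of independent games is the XOR of the component values.
Combined value = 0 ⊕ 0 = 0.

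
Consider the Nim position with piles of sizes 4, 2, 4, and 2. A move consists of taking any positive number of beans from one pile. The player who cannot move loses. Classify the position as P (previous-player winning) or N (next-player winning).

P-position

Compute the nim-sum pairwise:
4 ⊕ 2 = 6
6 ⊕ 4 = 2
2 ⊕ 2 = 0
The nim-sum is 0, so this is a P-position: the player to move is in a losing position under optimal play.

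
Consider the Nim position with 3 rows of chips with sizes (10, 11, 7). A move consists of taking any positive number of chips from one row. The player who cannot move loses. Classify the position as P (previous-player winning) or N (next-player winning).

N-position

Nim-sum: 10 XOR 11 XOR 7 = 6.
The nim-sum is 6 ≠ 0, so this is an N-position: the player to move can win.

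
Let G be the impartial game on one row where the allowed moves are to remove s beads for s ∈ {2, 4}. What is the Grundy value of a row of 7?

0

Compute g(0), g(1), … for moves {2, 4}:
k:     0  1  2  3  4  5  6  7
g(k):  0  0  1  1  2  2  0  0
So g(7) = 0.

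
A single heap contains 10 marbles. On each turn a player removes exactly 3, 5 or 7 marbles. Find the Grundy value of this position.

Build the Grundy sequence with g(k) = mex{g(k−s) : s ∈ {3, 5, 7}, s ≤ k}:
k:     0  1  2  3  4  5  6  7  8  9 10
g(k):  0  0  0  1  1  1  2  2  2  3  0
So g(10) = 0.

0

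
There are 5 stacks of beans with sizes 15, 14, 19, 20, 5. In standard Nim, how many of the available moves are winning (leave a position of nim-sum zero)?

3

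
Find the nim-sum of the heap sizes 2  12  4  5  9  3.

Nim-sum: 2 XOR 12 XOR 4 XOR 5 XOR 9 XOR 3 = 5.

5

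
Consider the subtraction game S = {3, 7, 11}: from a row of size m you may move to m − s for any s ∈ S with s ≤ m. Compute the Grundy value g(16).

0

Compute g(0), g(1), … for moves {3, 7, 11}:
k:     0  1  2  3  4  5  6  7  8  9 10 11 12 13 14 15 16
g(k):  0  0  0  1  1  1  0  2  2  1  0  3  2  1  0  0  0
So g(16) = 0.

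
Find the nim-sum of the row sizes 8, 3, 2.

Bitwise XOR of the heap sizes:
  1000  (8)
  0011  (3)
  0010  (2)
  ----
  1001  (9)

9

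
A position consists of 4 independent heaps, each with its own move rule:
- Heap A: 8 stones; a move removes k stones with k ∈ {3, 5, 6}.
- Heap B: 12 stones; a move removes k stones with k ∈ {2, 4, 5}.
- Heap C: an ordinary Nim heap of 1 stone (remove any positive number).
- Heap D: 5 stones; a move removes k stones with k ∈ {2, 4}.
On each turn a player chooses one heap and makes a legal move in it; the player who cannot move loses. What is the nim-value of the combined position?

3

For heap A, compute g(0), g(1), … with moves {3, 5, 6}:
k:     0  1  2  3  4  5  6  7  8
g(k):  0  0  0  1  1  1  2  2  2
So g(8) = 2.
Build the Grundy sequence for heap B with g(k) = mex{g(k−s) : s ∈ {2, 4, 5}, s ≤ k}:
g(0) = mex{} = 0
g(1) = mex{} = 0
g(2) = mex{0} = 1
g(3) = mex{0} = 1
g(4) = mex{0,1} = 2
g(5) = mex{0,1} = 2
g(6) = mex{0,1,2} = 3
g(7) = mex{1,2} = 0
g(8) = mex{1,2,3} = 0
g(9) = mex{0,2} = 1
g(10) = mex{0,2,3} = 1
g(11) = mex{0,1,3} = 2
g(12) = mex{0,1} = 2
So g(12) = 2.
Heap C is a plain Nim heap of size 1, so its Grundy value is 1.
Grundy values for heap D (subtraction set {2, 4}):
k:     0  1  2  3  4  5
g(k):  0  0  1  1  2  2
So g(5) = 2.
The value of a disjunctive sum is the nim-sum of the parts.
Combined value = 2 ⊕ 2 ⊕ 1 ⊕ 2 = 3.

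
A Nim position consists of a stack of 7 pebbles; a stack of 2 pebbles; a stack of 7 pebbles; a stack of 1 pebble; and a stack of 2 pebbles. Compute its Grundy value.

1

Bitwise XOR of the heap sizes:
  111  (7)
  010  (2)
  111  (7)
  001  (1)
  010  (2)
  ---
  001  (1)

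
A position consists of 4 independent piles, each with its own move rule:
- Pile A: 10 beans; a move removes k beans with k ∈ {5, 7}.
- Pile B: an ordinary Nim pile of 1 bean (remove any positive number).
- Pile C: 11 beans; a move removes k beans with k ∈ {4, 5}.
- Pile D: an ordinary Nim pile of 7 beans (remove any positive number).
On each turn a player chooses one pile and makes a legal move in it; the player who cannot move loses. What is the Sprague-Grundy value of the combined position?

4

For pile A, compute g(0), g(1), … with moves {5, 7}:
k:     0  1  2  3  4  5  6  7  8  9 10
g(k):  0  0  0  0  0  1  1  1  1  1  2
So g(10) = 2.
Pile B is a plain Nim pile of size 1, so its Grundy value is 1.
For pile C, compute g(0), g(1), … with moves {4, 5}:
g(0) = mex{} = 0
g(1) = mex{} = 0
g(2) = mex{} = 0
g(3) = mex{} = 0
g(4) = mex{0} = 1
g(5) = mex{0} = 1
g(6) = mex{0} = 1
g(7) = mex{0} = 1
g(8) = mex{0,1} = 2
g(9) = mex{1} = 0
g(10) = mex{1} = 0
g(11) = mex{1} = 0
So g(11) = 0.
Pile D is a plain Nim pile of size 7, so its Grundy value is 7.
By the Sprague-Grundy theorem, the Grundy value of a sum of independent games is the XOR of the component values.
Combined value = 2 XOR 1 XOR 0 XOR 7 = 4.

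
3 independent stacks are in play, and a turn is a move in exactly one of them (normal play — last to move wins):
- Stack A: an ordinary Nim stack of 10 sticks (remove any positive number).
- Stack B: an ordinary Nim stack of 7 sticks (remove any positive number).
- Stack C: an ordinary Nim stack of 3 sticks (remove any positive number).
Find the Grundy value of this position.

Stack A is a plain Nim stack of size 10, so its Grundy value is 10.
Stack B is a plain Nim stack of size 7, so its Grundy value is 7.
Stack C is a plain Nim stack of size 3, so its Grundy value is 3.
The value of a disjunctive sum is the nim-sum of the parts.
Combined value = 10 ⊕ 7 ⊕ 3 = 14.

14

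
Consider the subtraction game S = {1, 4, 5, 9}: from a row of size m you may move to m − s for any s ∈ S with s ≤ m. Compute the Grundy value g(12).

2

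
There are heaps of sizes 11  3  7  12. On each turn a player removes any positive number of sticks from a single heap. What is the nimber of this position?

3

Bitwise XOR of the heap sizes:
  1011  (11)
  0011  (3)
  0111  (7)
  1100  (12)
  ----
  0011  (3)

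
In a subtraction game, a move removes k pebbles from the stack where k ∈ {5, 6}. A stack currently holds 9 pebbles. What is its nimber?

1

Grundy values for subtraction set {5, 6}:
k:     0  1  2  3  4  5  6  7  8  9
g(k):  0  0  0  0  0  1  1  1  1  1
So g(9) = 1.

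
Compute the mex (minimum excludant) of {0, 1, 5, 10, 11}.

The values 0, 1 are all present; 2 is the first non-negative integer missing from the set.

2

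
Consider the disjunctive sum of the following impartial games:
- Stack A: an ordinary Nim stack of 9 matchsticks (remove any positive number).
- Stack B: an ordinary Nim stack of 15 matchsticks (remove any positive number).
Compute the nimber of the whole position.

Stack A is a plain Nim stack of size 9, so its Grundy value is 9.
Stack B is a plain Nim stack of size 15, so its Grundy value is 15.
By the Sprague-Grundy theorem, the Grundy value of a sum of independent games is the XOR of the component values.
Combined value = 9 XOR 15 = 6.

6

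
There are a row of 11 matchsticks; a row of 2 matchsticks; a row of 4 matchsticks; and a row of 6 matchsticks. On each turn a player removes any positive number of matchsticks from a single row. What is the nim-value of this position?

11

Bitwise XOR of the heap sizes:
  1011  (11)
  0010  (2)
  0100  (4)
  0110  (6)
  ----
  1011  (11)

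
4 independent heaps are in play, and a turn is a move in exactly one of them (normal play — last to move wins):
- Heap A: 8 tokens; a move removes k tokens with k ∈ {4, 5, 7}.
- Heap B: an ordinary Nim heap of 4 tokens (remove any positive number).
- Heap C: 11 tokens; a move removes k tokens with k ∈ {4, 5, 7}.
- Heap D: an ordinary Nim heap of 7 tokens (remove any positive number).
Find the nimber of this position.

Build the Grundy sequence for heap A with g(k) = mex{g(k−s) : s ∈ {4, 5, 7}, s ≤ k}:
k:     0  1  2  3  4  5  6  7  8
g(k):  0  0  0  0  1  1  1  1  2
So g(8) = 2.
Heap B is a plain Nim heap of size 4, so its Grundy value is 4.
For heap C, compute g(0), g(1), … with moves {4, 5, 7}:
k:     0  1  2  3  4  5  6  7  8  9 10 11
g(k):  0  0  0  0  1  1  1  1  2  2  2  0
So g(11) = 0.
Heap D is a plain Nim heap of size 7, so its Grundy value is 7.
The value of a disjunctive sum is the nim-sum of the parts.
Combined value = 2 XOR 4 XOR 0 XOR 7 = 1.

1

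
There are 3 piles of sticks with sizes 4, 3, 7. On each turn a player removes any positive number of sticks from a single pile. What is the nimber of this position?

Write each in binary and XOR column by column:
  100  (4)
  011  (3)
  111  (7)
  ---
  000  (0)

0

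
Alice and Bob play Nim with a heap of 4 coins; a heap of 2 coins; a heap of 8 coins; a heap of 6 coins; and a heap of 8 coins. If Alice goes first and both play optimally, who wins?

Compute the nim-sum pairwise:
4 ⊕ 2 = 6
6 ⊕ 8 = 14
14 ⊕ 6 = 8
8 ⊕ 8 = 0
The nim-sum is 0, so this is a P-position: the player to move is in a losing position under optimal play; Alice is about to move from it and so loses — Bob wins.

Bob wins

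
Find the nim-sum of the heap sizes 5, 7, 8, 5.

15

Compute the nim-sum pairwise:
5 ⊕ 7 = 2
2 ⊕ 8 = 10
10 ⊕ 5 = 15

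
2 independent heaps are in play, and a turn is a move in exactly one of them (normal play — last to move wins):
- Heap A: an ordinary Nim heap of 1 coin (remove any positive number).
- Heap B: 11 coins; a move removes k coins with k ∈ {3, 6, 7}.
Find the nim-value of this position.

Heap A is a plain Nim heap of size 1, so its Grundy value is 1.
Build the Grundy sequence for heap B with g(k) = mex{g(k−s) : s ∈ {3, 6, 7}, s ≤ k}:
k:     0  1  2  3  4  5  6  7  8  9 10 11
g(k):  0  0  0  1  1  1  2  2  2  3  0  0
So g(11) = 0.
The value of a disjunctive sum is the nim-sum of the parts.
Combined value = 1 ⊕ 0 = 1.

1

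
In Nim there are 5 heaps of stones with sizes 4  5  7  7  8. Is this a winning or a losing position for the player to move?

Winning position

Nim-sum: 4 ^ 5 ^ 7 ^ 7 ^ 8 = 9.
The nim-sum is 9 ≠ 0, so this is an N-position: the player to move can win.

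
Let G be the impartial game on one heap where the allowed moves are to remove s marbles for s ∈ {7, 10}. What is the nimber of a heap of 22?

Compute g(0), g(1), … for moves {7, 10}:
k:     0  1  2  3  4  5  6  7  8  9 10 11 12 13 14 15 16 17 18 19 20 21 22
g(k):  0  0  0  0  0  0  0  1  1  1  1  1  1  1  2  2  2  0  0  0  0  0  0
So g(22) = 0.

0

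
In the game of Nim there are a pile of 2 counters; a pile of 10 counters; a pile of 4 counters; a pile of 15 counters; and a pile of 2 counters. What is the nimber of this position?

1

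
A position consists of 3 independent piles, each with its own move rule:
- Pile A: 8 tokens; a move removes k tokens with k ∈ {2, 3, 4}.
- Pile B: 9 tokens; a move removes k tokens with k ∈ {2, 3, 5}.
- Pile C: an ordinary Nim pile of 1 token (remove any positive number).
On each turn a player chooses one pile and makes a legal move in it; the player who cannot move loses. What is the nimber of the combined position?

Grundy values for pile A (subtraction set {2, 3, 4}):
g(0) = mex{} = 0
g(1) = mex{} = 0
g(2) = mex{0} = 1
g(3) = mex{0} = 1
g(4) = mex{0,1} = 2
g(5) = mex{0,1} = 2
g(6) = mex{1,2} = 0
g(7) = mex{1,2} = 0
g(8) = mex{0,2} = 1
So g(8) = 1.
Grundy values for pile B (subtraction set {2, 3, 5}):
g(0) = mex{} = 0
g(1) = mex{} = 0
g(2) = mex{0} = 1
g(3) = mex{0} = 1
g(4) = mex{0,1} = 2
g(5) = mex{0,1} = 2
g(6) = mex{0,1,2} = 3
g(7) = mex{1,2} = 0
g(8) = mex{1,2,3} = 0
g(9) = mex{0,2,3} = 1
So g(9) = 1.
Pile C is a plain Nim pile of size 1, so its Grundy value is 1.
By the Sprague-Grundy theorem, the Grundy value of a sum of independent games is the XOR of the component values.
Combined value = 1 XOR 1 XOR 1 = 1.

1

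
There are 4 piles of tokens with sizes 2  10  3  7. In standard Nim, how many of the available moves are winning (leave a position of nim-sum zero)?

Nim-sum: 2 XOR 10 XOR 3 XOR 7 = 12.
The overall nim-sum is X = 12. A pile of size p has a winning move iff p XOR X < p (reduce it to p XOR X).
  2: 2 XOR 12 = 14 ≥ 2 — no move.
  10: 10 XOR 12 = 6 < 10 — winning move (to 6).
  3: 3 XOR 12 = 15 ≥ 3 — no move.
  7: 7 XOR 12 = 11 ≥ 7 — no move.
That gives 1 winning move.

1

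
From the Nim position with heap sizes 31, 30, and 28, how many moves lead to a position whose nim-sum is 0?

Bitwise XOR of the heap sizes:
  11111  (31)
  11110  (30)
  11100  (28)
  -----
  11101  (29)
The overall nim-sum is X = 29. A heap of size p has a winning move iff p XOR X < p (reduce it to p XOR X).
  31: 31 XOR 29 = 2 < 31 — winning move (to 2).
  30: 30 XOR 29 = 3 < 30 — winning move (to 3).
  28: 28 XOR 29 = 1 < 28 — winning move (to 1).
That gives 3 winning moves.

3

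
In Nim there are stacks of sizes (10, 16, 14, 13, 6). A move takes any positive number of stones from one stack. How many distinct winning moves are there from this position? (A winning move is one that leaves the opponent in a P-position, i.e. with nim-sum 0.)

1

Bitwise XOR of the heap sizes:
  01010  (10)
  10000  (16)
  01110  (14)
  01101  (13)
  00110  (6)
  -----
  11111  (31)
The overall nim-sum is X = 31. A stack of size p has a winning move iff p XOR X < p (reduce it to p XOR X).
  10: 10 XOR 31 = 21 ≥ 10 — no move.
  16: 16 XOR 31 = 15 < 16 — winning move (to 15).
  14: 14 XOR 31 = 17 ≥ 14 — no move.
  13: 13 XOR 31 = 18 ≥ 13 — no move.
  6: 6 XOR 31 = 25 ≥ 6 — no move.
That gives 1 winning move.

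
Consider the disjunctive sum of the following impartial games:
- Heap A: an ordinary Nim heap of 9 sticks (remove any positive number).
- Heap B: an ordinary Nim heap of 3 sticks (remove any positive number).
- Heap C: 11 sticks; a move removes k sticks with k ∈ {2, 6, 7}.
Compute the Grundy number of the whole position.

11

Heap A is a plain Nim heap of size 9, so its Grundy value is 9.
Heap B is a plain Nim heap of size 3, so its Grundy value is 3.
Grundy values for heap C (subtraction set {2, 6, 7}):
g(0) = mex{} = 0
g(1) = mex{} = 0
g(2) = mex{0} = 1
g(3) = mex{0} = 1
g(4) = mex{1} = 0
g(5) = mex{1} = 0
g(6) = mex{0} = 1
g(7) = mex{0} = 1
g(8) = mex{0,1} = 2
g(9) = mex{1} = 0
g(10) = mex{0,1,2} = 3
g(11) = mex{0} = 1
So g(11) = 1.
The value of a disjunctive sum is the nim-sum of the parts.
Combined value = 9 ⊕ 3 ⊕ 1 = 11.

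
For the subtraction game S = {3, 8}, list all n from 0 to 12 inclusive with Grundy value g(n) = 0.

0, 1, 2, 6, 7, 11, 12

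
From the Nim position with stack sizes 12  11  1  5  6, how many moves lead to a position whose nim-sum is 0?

Write each in binary and XOR column by column:
  1100  (12)
  1011  (11)
  0001  (1)
  0101  (5)
  0110  (6)
  ----
  0101  (5)
The overall nim-sum is X = 5. A stack of size p has a winning move iff p XOR X < p (reduce it to p XOR X).
  12: 12 XOR 5 = 9 < 12 — winning move (to 9).
  11: 11 XOR 5 = 14 ≥ 11 — no move.
  1: 1 XOR 5 = 4 ≥ 1 — no move.
  5: 5 XOR 5 = 0 < 5 — winning move (to 0).
  6: 6 XOR 5 = 3 < 6 — winning move (to 3).
That gives 3 winning moves.

3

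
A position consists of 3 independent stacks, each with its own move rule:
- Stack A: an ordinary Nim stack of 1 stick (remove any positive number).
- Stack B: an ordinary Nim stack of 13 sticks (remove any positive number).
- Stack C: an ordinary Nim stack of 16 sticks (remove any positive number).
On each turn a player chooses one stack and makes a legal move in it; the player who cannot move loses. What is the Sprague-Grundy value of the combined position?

Stack A is a plain Nim stack of size 1, so its Grundy value is 1.
Stack B is a plain Nim stack of size 13, so its Grundy value is 13.
Stack C is a plain Nim stack of size 16, so its Grundy value is 16.
By the Sprague-Grundy theorem, the Grundy value of a sum of independent games is the XOR of the component values.
Combined value = 1 XOR 13 XOR 16 = 28.

28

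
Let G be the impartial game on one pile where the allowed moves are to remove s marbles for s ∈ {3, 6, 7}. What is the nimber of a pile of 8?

Build the Grundy sequence with g(k) = mex{g(k−s) : s ∈ {3, 6, 7}, s ≤ k}:
g(0) = mex{} = 0
g(1) = mex{} = 0
g(2) = mex{} = 0
g(3) = mex{0} = 1
g(4) = mex{0} = 1
g(5) = mex{0} = 1
g(6) = mex{0,1} = 2
g(7) = mex{0,1} = 2
g(8) = mex{0,1} = 2
So g(8) = 2.

2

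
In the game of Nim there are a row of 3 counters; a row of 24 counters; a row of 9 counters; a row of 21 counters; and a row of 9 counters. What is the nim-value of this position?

Compute the nim-sum pairwise:
3 ⊕ 24 = 27
27 ⊕ 9 = 18
18 ⊕ 21 = 7
7 ⊕ 9 = 14

14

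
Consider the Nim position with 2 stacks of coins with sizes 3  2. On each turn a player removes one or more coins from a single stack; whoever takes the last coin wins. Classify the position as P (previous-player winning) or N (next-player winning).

N-position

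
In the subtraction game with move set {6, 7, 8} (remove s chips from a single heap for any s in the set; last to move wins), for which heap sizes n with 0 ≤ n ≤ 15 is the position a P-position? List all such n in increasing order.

0, 1, 2, 3, 4, 5, 14, 15

Compute g(0), g(1), … for moves {6, 7, 8}:
k:     0  1  2  3  4  5  6  7  8  9 10 11 12 13 14 15
g(k):  0  0  0  0  0  0  1  1  1  1  1  1  2  2  0  0
The P-positions (g = 0) in 0..15 are 0, 1, 2, 3, 4, 5, 14, 15.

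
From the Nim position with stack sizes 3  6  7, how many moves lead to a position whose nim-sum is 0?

3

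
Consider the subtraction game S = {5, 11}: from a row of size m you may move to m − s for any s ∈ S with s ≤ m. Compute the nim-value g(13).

Grundy values for subtraction set {5, 11}:
g(0) = mex{} = 0
g(1) = mex{} = 0
g(2) = mex{} = 0
g(3) = mex{} = 0
g(4) = mex{} = 0
g(5) = mex{0} = 1
g(6) = mex{0} = 1
g(7) = mex{0} = 1
g(8) = mex{0} = 1
g(9) = mex{0} = 1
g(10) = mex{1} = 0
g(11) = mex{0,1} = 2
g(12) = mex{0,1} = 2
g(13) = mex{0,1} = 2
So g(13) = 2.

2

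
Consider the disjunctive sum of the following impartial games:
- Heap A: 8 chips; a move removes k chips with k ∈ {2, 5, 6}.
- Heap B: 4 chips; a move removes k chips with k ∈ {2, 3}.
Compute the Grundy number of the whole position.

For heap A, compute g(0), g(1), … with moves {2, 5, 6}:
g(0) = mex{} = 0
g(1) = mex{} = 0
g(2) = mex{0} = 1
g(3) = mex{0} = 1
g(4) = mex{1} = 0
g(5) = mex{0,1} = 2
g(6) = mex{0} = 1
g(7) = mex{0,1,2} = 3
g(8) = mex{1} = 0
So g(8) = 0.
Build the Grundy sequence for heap B with g(k) = mex{g(k−s) : s ∈ {2, 3}, s ≤ k}:
k:     0  1  2  3  4
g(k):  0  0  1  1  2
So g(4) = 2.
The value of a disjunctive sum is the nim-sum of the parts.
Combined value = 0 ⊕ 2 = 2.

2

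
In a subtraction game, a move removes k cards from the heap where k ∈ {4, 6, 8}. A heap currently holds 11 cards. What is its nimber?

Grundy values for subtraction set {4, 6, 8}:
k:     0  1  2  3  4  5  6  7  8  9 10 11
g(k):  0  0  0  0  1  1  1  1  2  2  2  2
So g(11) = 2.

2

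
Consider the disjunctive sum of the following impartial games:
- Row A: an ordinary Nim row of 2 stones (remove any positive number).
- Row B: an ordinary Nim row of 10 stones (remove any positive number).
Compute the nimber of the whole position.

Row A is a plain Nim row of size 2, so its Grundy value is 2.
Row B is a plain Nim row of size 10, so its Grundy value is 10.
The value of a disjunctive sum is the nim-sum of the parts.
Combined value = 2 XOR 10 = 8.

8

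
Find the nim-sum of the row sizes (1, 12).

13

Write each in binary and XOR column by column:
  0001  (1)
  1100  (12)
  ----
  1101  (13)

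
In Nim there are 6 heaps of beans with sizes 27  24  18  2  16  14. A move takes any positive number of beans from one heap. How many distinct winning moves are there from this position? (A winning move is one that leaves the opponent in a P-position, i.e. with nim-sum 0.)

Nim-sum: 27 XOR 24 XOR 18 XOR 2 XOR 16 XOR 14 = 13.
The overall nim-sum is X = 13. A heap of size p has a winning move iff p XOR X < p (reduce it to p XOR X).
  27: 27 XOR 13 = 22 < 27 — winning move (to 22).
  24: 24 XOR 13 = 21 < 24 — winning move (to 21).
  18: 18 XOR 13 = 31 ≥ 18 — no move.
  2: 2 XOR 13 = 15 ≥ 2 — no move.
  16: 16 XOR 13 = 29 ≥ 16 — no move.
  14: 14 XOR 13 = 3 < 14 — winning move (to 3).
That gives 3 winning moves.

3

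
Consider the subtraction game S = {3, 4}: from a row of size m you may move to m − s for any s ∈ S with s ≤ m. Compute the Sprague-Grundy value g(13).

Build the Grundy sequence with g(k) = mex{g(k−s) : s ∈ {3, 4}, s ≤ k}:
g(0) = mex{} = 0
g(1) = mex{} = 0
g(2) = mex{} = 0
g(3) = mex{0} = 1
g(4) = mex{0} = 1
g(5) = mex{0} = 1
g(6) = mex{0,1} = 2
g(7) = mex{1} = 0
g(8) = mex{1} = 0
g(9) = mex{1,2} = 0
g(10) = mex{0,2} = 1
g(11) = mex{0} = 1
g(12) = mex{0} = 1
g(13) = mex{0,1} = 2
So g(13) = 2.

2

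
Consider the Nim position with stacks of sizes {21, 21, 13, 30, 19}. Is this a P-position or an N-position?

P-position

Compute the nim-sum pairwise:
21 ⊕ 21 = 0
0 ⊕ 13 = 13
13 ⊕ 30 = 19
19 ⊕ 19 = 0
The nim-sum is 0, so this is a P-position: the player to move is in a losing position under optimal play.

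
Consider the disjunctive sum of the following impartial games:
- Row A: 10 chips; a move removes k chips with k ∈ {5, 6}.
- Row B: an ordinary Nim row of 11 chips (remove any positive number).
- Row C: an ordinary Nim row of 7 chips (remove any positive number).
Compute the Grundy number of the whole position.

For row A, compute g(0), g(1), … with moves {5, 6}:
k:     0  1  2  3  4  5  6  7  8  9 10
g(k):  0  0  0  0  0  1  1  1  1  1  2
So g(10) = 2.
Row B is a plain Nim row of size 11, so its Grundy value is 11.
Row C is a plain Nim row of size 7, so its Grundy value is 7.
The value of a disjunctive sum is the nim-sum of the parts.
Combined value = 2 XOR 11 XOR 7 = 14.

14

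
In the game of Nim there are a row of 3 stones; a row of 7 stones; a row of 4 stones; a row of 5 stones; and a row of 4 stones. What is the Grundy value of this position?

1

Compute the nim-sum pairwise:
3 ⊕ 7 = 4
4 ⊕ 4 = 0
0 ⊕ 5 = 5
5 ⊕ 4 = 1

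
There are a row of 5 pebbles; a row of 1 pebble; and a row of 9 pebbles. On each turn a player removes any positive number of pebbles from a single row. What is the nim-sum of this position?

13

Nim-sum: 5 ^ 1 ^ 9 = 13.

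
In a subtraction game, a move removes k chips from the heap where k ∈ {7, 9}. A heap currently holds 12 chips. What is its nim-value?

1

Build the Grundy sequence with g(k) = mex{g(k−s) : s ∈ {7, 9}, s ≤ k}:
k:     0  1  2  3  4  5  6  7  8  9 10 11 12
g(k):  0  0  0  0  0  0  0  1  1  1  1  1  1
So g(12) = 1.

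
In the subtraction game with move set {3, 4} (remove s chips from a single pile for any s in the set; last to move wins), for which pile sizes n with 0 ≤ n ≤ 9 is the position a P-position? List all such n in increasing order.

Grundy values for subtraction set {3, 4}:
k:     0  1  2  3  4  5  6  7  8  9
g(k):  0  0  0  1  1  1  2  0  0  0
The P-positions (g = 0) in 0..9 are 0, 1, 2, 7, 8, 9.

0, 1, 2, 7, 8, 9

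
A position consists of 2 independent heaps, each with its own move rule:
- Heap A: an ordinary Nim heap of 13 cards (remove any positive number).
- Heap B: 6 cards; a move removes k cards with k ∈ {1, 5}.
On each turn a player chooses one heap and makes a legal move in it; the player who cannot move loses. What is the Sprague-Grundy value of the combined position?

13

Heap A is a plain Nim heap of size 13, so its Grundy value is 13.
Grundy values for heap B (subtraction set {1, 5}):
g(0) = mex{} = 0
g(1) = mex{0} = 1
g(2) = mex{1} = 0
g(3) = mex{0} = 1
g(4) = mex{1} = 0
g(5) = mex{0} = 1
g(6) = mex{1} = 0
So g(6) = 0.
The value of a disjunctive sum is the nim-sum of the parts.
Combined value = 13 ⊕ 0 = 13.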